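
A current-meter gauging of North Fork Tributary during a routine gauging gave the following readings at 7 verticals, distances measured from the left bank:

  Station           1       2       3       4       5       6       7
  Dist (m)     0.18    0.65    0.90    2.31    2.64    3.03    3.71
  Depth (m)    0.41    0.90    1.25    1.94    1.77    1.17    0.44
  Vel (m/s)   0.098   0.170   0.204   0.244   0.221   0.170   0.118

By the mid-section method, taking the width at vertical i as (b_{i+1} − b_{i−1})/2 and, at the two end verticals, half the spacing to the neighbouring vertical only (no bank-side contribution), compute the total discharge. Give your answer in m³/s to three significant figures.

0.953 m³/s

w_1 = (0.65 − 0.18)/2 = 0.235 m; q_1 = 0.098 × 0.41 × 0.235 = 0.009442 m³/s
w_2 = (0.90 − 0.18)/2 = 0.36 m; q_2 = 0.170 × 0.90 × 0.36 = 0.05508 m³/s
w_3 = (2.31 − 0.65)/2 = 0.83 m; q_3 = 0.204 × 1.25 × 0.83 = 0.2117 m³/s
w_4 = (2.64 − 0.90)/2 = 0.87 m; q_4 = 0.244 × 1.94 × 0.87 = 0.4118 m³/s
w_5 = (3.03 − 2.31)/2 = 0.36 m; q_5 = 0.221 × 1.77 × 0.36 = 0.1408 m³/s
w_6 = (3.71 − 2.64)/2 = 0.535 m; q_6 = 0.170 × 1.17 × 0.535 = 0.1064 m³/s
w_7 = (3.71 − 3.03)/2 = 0.34 m; q_7 = 0.118 × 0.44 × 0.34 = 0.01765 m³/s
Q = Σ qᵢ = 0.9529 m³/s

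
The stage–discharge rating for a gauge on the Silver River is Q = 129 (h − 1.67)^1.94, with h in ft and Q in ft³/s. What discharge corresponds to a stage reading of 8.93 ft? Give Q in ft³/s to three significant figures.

Q = 129 × (8.93 − 1.67)^1.94 = 129 × 7.26^1.94 = 6037 ft³/s

6040 ft³/s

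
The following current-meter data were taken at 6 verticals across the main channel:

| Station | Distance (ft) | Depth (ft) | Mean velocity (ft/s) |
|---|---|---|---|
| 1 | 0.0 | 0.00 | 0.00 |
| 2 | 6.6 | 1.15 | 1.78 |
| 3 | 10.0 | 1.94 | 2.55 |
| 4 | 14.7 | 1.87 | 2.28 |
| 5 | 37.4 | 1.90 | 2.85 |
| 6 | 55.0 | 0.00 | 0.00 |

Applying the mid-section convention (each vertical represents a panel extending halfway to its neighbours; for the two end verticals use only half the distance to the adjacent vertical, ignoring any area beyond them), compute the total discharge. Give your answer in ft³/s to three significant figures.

w_2 = (10.0 − 0.0)/2 = 5 ft; q_2 = 1.78 × 1.15 × 5 = 10.24 ft³/s
w_3 = (14.7 − 6.6)/2 = 4.05 ft; q_3 = 2.55 × 1.94 × 4.05 = 20.04 ft³/s
w_4 = (37.4 − 10.0)/2 = 13.7 ft; q_4 = 2.28 × 1.87 × 13.7 = 58.41 ft³/s
w_5 = (55.0 − 14.7)/2 = 20.15 ft; q_5 = 2.85 × 1.90 × 20.15 = 109.1 ft³/s
Stations 1, 6 contribute zero (depth or velocity is 0).
Q = Σ qᵢ = 197.8 ft³/s

198 ft³/s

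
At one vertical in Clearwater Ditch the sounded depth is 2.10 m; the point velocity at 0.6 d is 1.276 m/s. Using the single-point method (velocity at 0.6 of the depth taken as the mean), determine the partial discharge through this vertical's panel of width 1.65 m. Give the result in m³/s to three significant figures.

v̄ = v₀.₆ = 1.276 m/s
q = v̄ × d × w = 1.276 × 2.10 × 1.65 = 4.421 m³/s

4.42 m³/s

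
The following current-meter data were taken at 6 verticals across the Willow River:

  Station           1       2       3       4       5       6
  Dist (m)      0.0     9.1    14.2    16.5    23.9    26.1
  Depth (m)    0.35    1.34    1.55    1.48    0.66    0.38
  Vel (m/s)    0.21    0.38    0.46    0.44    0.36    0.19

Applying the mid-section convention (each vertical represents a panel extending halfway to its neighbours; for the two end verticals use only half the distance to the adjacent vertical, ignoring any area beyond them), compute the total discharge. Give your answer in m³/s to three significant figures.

w_1 = (9.1 − 0.0)/2 = 4.55 m; q_1 = 0.21 × 0.35 × 4.55 = 0.3344 m³/s
w_2 = (14.2 − 0.0)/2 = 7.1 m; q_2 = 0.38 × 1.34 × 7.1 = 3.615 m³/s
w_3 = (16.5 − 9.1)/2 = 3.7 m; q_3 = 0.46 × 1.55 × 3.7 = 2.638 m³/s
w_4 = (23.9 − 14.2)/2 = 4.85 m; q_4 = 0.44 × 1.48 × 4.85 = 3.158 m³/s
w_5 = (26.1 − 16.5)/2 = 4.8 m; q_5 = 0.36 × 0.66 × 4.8 = 1.140 m³/s
w_6 = (26.1 − 23.9)/2 = 1.1 m; q_6 = 0.19 × 0.38 × 1.1 = 0.07942 m³/s
Q = Σ qᵢ = 10.97 m³/s

11.0 m³/s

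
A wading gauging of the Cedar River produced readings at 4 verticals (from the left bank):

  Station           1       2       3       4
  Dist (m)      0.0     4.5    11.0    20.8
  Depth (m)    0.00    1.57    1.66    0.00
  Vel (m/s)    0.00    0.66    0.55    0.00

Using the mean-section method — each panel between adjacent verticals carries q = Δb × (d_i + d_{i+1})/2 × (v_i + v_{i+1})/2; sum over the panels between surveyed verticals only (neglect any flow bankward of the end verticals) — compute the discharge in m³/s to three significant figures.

Panel 1-2: Δb = 4.5 m, d̄ = (0.00+1.57)/2 = 0.785, v̄ = (0.00+0.66)/2 = 0.33 → q = 4.5×0.785×0.33 = 1.166 m³/s
Panel 2-3: Δb = 6.5 m, d̄ = (1.57+1.66)/2 = 1.615, v̄ = (0.66+0.55)/2 = 0.605 → q = 6.5×1.615×0.605 = 6.351 m³/s
Panel 3-4: Δb = 9.8 m, d̄ = (1.66+0.00)/2 = 0.83, v̄ = (0.55+0.00)/2 = 0.275 → q = 9.8×0.83×0.275 = 2.237 m³/s
Q = Σ q = 9.754 m³/s

9.75 m³/s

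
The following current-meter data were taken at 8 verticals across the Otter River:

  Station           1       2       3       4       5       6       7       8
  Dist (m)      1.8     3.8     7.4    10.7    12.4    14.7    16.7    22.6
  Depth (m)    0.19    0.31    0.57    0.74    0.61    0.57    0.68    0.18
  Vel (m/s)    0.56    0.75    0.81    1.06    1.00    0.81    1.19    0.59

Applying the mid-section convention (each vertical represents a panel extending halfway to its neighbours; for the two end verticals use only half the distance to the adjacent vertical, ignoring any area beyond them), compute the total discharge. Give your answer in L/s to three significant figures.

10000 L/s

w_1 = (3.8 − 1.8)/2 = 1 m; q_1 = 0.56 × 0.19 × 1 = 0.1064 m³/s
w_2 = (7.4 − 1.8)/2 = 2.8 m; q_2 = 0.75 × 0.31 × 2.8 = 0.6510 m³/s
w_3 = (10.7 − 3.8)/2 = 3.45 m; q_3 = 0.81 × 0.57 × 3.45 = 1.593 m³/s
w_4 = (12.4 − 7.4)/2 = 2.5 m; q_4 = 1.06 × 0.74 × 2.5 = 1.961 m³/s
w_5 = (14.7 − 10.7)/2 = 2 m; q_5 = 1.00 × 0.61 × 2 = 1.220 m³/s
w_6 = (16.7 − 12.4)/2 = 2.15 m; q_6 = 0.81 × 0.57 × 2.15 = 0.9927 m³/s
w_7 = (22.6 − 14.7)/2 = 3.95 m; q_7 = 1.19 × 0.68 × 3.95 = 3.196 m³/s
w_8 = (22.6 − 16.7)/2 = 2.95 m; q_8 = 0.59 × 0.18 × 2.95 = 0.3133 m³/s
Q = Σ qᵢ = 10.03 m³/s
= 10.03 × 1000 = 10030 L/s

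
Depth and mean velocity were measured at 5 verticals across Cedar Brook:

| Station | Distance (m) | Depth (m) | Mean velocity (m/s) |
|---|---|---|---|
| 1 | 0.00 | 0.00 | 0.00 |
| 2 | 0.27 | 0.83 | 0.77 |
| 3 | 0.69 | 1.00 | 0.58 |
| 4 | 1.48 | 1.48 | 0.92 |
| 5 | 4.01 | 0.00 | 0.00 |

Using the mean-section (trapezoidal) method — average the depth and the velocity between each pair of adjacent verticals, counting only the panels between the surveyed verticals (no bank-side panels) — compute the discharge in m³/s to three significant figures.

Panel 1-2: Δb = 0.27 m, d̄ = (0.00+0.83)/2 = 0.415, v̄ = (0.00+0.77)/2 = 0.385 → q = 0.27×0.415×0.385 = 0.04314 m³/s
Panel 2-3: Δb = 0.42 m, d̄ = (0.83+1.00)/2 = 0.915, v̄ = (0.77+0.58)/2 = 0.675 → q = 0.42×0.915×0.675 = 0.2594 m³/s
Panel 3-4: Δb = 0.79 m, d̄ = (1.00+1.48)/2 = 1.24, v̄ = (0.58+0.92)/2 = 0.75 → q = 0.79×1.24×0.75 = 0.7347 m³/s
Panel 4-5: Δb = 2.53 m, d̄ = (1.48+0.00)/2 = 0.74, v̄ = (0.92+0.00)/2 = 0.46 → q = 2.53×0.74×0.46 = 0.8612 m³/s
Q = Σ q = 1.898 m³/s

1.90 m³/s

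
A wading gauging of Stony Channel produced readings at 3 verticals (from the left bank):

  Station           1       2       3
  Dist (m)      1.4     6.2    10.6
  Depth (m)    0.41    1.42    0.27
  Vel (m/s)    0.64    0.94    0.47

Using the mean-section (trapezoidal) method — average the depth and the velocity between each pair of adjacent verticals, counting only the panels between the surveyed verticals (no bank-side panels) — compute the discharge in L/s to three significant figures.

6090 L/s

Panel 1-2: Δb = 4.8 m, d̄ = (0.41+1.42)/2 = 0.915, v̄ = (0.64+0.94)/2 = 0.79 → q = 4.8×0.915×0.79 = 3.470 m³/s
Panel 2-3: Δb = 4.4 m, d̄ = (1.42+0.27)/2 = 0.845, v̄ = (0.94+0.47)/2 = 0.705 → q = 4.4×0.845×0.705 = 2.621 m³/s
Q = Σ q = 6.091 m³/s
= 6.091 × 1000 = 6091 L/s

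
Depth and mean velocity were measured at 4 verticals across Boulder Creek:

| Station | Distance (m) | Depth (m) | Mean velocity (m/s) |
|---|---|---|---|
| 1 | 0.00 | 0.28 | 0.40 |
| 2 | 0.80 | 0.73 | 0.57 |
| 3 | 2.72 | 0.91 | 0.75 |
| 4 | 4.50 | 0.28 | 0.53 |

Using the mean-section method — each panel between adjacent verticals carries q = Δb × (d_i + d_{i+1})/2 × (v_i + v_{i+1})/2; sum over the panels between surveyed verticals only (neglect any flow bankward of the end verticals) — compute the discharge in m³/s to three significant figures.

1.91 m³/s

Panel 1-2: Δb = 0.8 m, d̄ = (0.28+0.73)/2 = 0.505, v̄ = (0.40+0.57)/2 = 0.485 → q = 0.8×0.505×0.485 = 0.1959 m³/s
Panel 2-3: Δb = 1.92 m, d̄ = (0.73+0.91)/2 = 0.82, v̄ = (0.57+0.75)/2 = 0.66 → q = 1.92×0.82×0.66 = 1.039 m³/s
Panel 3-4: Δb = 1.78 m, d̄ = (0.91+0.28)/2 = 0.595, v̄ = (0.75+0.53)/2 = 0.64 → q = 1.78×0.595×0.64 = 0.6778 m³/s
Q = Σ q = 1.913 m³/s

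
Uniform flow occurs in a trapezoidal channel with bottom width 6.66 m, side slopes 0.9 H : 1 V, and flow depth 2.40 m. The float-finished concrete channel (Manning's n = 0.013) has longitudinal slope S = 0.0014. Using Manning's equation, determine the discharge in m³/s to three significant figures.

83.8 m³/s

A = (b + z·y)·y = (6.66 + 0.9×2.40)×2.40 = 21.17 m²
P = b + 2y√(1+z²) = 6.66 + 2×2.40×√(1+0.9²) = 13.12 m
R = A/P = 21.17/13.12 = 1.614 m
Q = (1/n)·A·R^(2/3)·S^(1/2) = (1/0.013) × 21.17 × 1.614^(2/3) × 0.0014^(1/2) = 83.82 m³/s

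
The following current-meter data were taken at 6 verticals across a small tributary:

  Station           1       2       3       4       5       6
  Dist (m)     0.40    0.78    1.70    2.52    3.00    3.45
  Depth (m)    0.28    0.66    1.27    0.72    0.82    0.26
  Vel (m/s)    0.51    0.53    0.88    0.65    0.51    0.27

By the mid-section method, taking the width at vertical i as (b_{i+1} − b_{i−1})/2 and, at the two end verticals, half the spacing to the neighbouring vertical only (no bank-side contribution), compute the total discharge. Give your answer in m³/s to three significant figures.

1.74 m³/s

w_1 = (0.78 − 0.40)/2 = 0.19 m; q_1 = 0.51 × 0.28 × 0.19 = 0.02713 m³/s
w_2 = (1.70 − 0.40)/2 = 0.65 m; q_2 = 0.53 × 0.66 × 0.65 = 0.2274 m³/s
w_3 = (2.52 − 0.78)/2 = 0.87 m; q_3 = 0.88 × 1.27 × 0.87 = 0.9723 m³/s
w_4 = (3.00 − 1.70)/2 = 0.65 m; q_4 = 0.65 × 0.72 × 0.65 = 0.3042 m³/s
w_5 = (3.45 − 2.52)/2 = 0.465 m; q_5 = 0.51 × 0.82 × 0.465 = 0.1945 m³/s
w_6 = (3.45 − 3.00)/2 = 0.225 m; q_6 = 0.27 × 0.26 × 0.225 = 0.01580 m³/s
Q = Σ qᵢ = 1.741 m³/s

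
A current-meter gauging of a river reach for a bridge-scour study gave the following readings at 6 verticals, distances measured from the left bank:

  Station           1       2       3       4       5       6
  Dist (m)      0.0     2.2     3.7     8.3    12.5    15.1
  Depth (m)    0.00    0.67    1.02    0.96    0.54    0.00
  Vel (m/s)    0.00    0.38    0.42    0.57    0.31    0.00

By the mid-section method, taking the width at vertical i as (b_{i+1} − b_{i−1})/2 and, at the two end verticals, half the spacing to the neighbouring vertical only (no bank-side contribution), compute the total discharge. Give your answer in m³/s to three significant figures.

w_2 = (3.7 − 0.0)/2 = 1.85 m; q_2 = 0.38 × 0.67 × 1.85 = 0.4710 m³/s
w_3 = (8.3 − 2.2)/2 = 3.05 m; q_3 = 0.42 × 1.02 × 3.05 = 1.307 m³/s
w_4 = (12.5 − 3.7)/2 = 4.4 m; q_4 = 0.57 × 0.96 × 4.4 = 2.408 m³/s
w_5 = (15.1 − 8.3)/2 = 3.4 m; q_5 = 0.31 × 0.54 × 3.4 = 0.5692 m³/s
Stations 1, 6 contribute zero (depth or velocity is 0).
Q = Σ qᵢ = 4.754 m³/s

4.75 m³/s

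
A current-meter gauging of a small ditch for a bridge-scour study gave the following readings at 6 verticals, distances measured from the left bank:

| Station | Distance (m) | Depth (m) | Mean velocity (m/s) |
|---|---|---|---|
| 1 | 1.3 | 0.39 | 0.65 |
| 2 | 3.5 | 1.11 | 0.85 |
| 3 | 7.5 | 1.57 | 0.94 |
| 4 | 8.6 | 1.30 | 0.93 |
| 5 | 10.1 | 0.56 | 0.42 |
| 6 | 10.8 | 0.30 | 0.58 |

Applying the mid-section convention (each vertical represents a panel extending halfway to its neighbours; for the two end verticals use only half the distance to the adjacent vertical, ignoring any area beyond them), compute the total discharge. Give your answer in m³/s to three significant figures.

8.86 m³/s

w_1 = (3.5 − 1.3)/2 = 1.1 m; q_1 = 0.65 × 0.39 × 1.1 = 0.2789 m³/s
w_2 = (7.5 − 1.3)/2 = 3.1 m; q_2 = 0.85 × 1.11 × 3.1 = 2.925 m³/s
w_3 = (8.6 − 3.5)/2 = 2.55 m; q_3 = 0.94 × 1.57 × 2.55 = 3.763 m³/s
w_4 = (10.1 − 7.5)/2 = 1.3 m; q_4 = 0.93 × 1.30 × 1.3 = 1.572 m³/s
w_5 = (10.8 − 8.6)/2 = 1.1 m; q_5 = 0.42 × 0.56 × 1.1 = 0.2587 m³/s
w_6 = (10.8 − 10.1)/2 = 0.35 m; q_6 = 0.58 × 0.30 × 0.35 = 0.06090 m³/s
Q = Σ qᵢ = 8.858 m³/s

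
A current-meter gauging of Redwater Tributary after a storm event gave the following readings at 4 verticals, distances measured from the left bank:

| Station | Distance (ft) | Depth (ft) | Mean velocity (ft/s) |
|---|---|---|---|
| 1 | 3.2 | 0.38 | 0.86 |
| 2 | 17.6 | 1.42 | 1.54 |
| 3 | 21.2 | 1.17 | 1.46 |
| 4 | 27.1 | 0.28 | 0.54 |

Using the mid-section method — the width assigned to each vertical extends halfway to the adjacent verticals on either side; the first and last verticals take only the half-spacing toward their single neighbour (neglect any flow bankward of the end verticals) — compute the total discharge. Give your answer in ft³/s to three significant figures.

w_1 = (17.6 − 3.2)/2 = 7.2 ft; q_1 = 0.86 × 0.38 × 7.2 = 2.353 ft³/s
w_2 = (21.2 − 3.2)/2 = 9 ft; q_2 = 1.54 × 1.42 × 9 = 19.68 ft³/s
w_3 = (27.1 − 17.6)/2 = 4.75 ft; q_3 = 1.46 × 1.17 × 4.75 = 8.114 ft³/s
w_4 = (27.1 − 21.2)/2 = 2.95 ft; q_4 = 0.54 × 0.28 × 2.95 = 0.4460 ft³/s
Q = Σ qᵢ = 30.59 ft³/s

30.6 ft³/s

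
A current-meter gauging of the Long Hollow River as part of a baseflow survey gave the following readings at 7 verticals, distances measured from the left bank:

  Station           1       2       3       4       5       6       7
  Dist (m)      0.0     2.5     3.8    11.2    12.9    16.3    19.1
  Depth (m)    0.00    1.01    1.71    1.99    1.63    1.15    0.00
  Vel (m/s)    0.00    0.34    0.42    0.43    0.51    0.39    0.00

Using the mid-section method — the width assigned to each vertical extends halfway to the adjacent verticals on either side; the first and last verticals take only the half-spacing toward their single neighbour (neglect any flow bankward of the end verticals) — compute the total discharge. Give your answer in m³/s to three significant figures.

w_2 = (3.8 − 0.0)/2 = 1.9 m; q_2 = 0.34 × 1.01 × 1.9 = 0.6525 m³/s
w_3 = (11.2 − 2.5)/2 = 4.35 m; q_3 = 0.42 × 1.71 × 4.35 = 3.124 m³/s
w_4 = (12.9 − 3.8)/2 = 4.55 m; q_4 = 0.43 × 1.99 × 4.55 = 3.893 m³/s
w_5 = (16.3 − 11.2)/2 = 2.55 m; q_5 = 0.51 × 1.63 × 2.55 = 2.120 m³/s
w_6 = (19.1 − 12.9)/2 = 3.1 m; q_6 = 0.39 × 1.15 × 3.1 = 1.390 m³/s
Stations 1, 7 contribute zero (depth or velocity is 0).
Q = Σ qᵢ = 11.18 m³/s

11.2 m³/s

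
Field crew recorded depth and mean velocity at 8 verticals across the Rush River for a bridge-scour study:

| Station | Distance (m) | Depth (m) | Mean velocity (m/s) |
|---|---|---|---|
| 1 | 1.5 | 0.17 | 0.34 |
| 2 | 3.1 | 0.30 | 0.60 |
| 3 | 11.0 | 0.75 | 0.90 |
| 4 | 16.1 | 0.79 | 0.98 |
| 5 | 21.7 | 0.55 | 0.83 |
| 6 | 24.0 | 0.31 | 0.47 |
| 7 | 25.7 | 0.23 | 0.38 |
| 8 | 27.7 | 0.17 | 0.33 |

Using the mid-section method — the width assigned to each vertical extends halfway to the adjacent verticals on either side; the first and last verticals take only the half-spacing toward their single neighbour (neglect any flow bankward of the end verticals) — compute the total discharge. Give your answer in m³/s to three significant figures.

11.7 m³/s

w_1 = (3.1 − 1.5)/2 = 0.8 m; q_1 = 0.34 × 0.17 × 0.8 = 0.04624 m³/s
w_2 = (11.0 − 1.5)/2 = 4.75 m; q_2 = 0.60 × 0.30 × 4.75 = 0.8550 m³/s
w_3 = (16.1 − 3.1)/2 = 6.5 m; q_3 = 0.90 × 0.75 × 6.5 = 4.388 m³/s
w_4 = (21.7 − 11.0)/2 = 5.35 m; q_4 = 0.98 × 0.79 × 5.35 = 4.142 m³/s
w_5 = (24.0 − 16.1)/2 = 3.95 m; q_5 = 0.83 × 0.55 × 3.95 = 1.803 m³/s
w_6 = (25.7 − 21.7)/2 = 2 m; q_6 = 0.47 × 0.31 × 2 = 0.2914 m³/s
w_7 = (27.7 − 24.0)/2 = 1.85 m; q_7 = 0.38 × 0.23 × 1.85 = 0.1617 m³/s
w_8 = (27.7 − 25.7)/2 = 1 m; q_8 = 0.33 × 0.17 × 1 = 0.05610 m³/s
Q = Σ qᵢ = 11.74 m³/s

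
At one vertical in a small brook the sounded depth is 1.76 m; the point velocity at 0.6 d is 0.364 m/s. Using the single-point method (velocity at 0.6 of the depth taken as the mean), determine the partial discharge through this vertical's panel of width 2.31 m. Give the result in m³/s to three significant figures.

1.48 m³/s

v̄ = v₀.₆ = 0.364 m/s
q = v̄ × d × w = 0.3640 × 1.76 × 2.31 = 1.480 m³/s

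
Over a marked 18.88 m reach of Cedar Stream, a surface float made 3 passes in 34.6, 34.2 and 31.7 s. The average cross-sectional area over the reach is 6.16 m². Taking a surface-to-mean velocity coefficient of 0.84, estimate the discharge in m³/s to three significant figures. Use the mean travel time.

t̄ = (34.6 + 34.2 + 31.7) / 3 = 33.5 s
v_surface = L / t̄ = 18.88 / 33.5 = 0.5636 m/s
v_mean = 0.84 × 0.5636 = 0.4734 m/s
Q = A × v_mean = 6.16 × 0.4734 = 2.916 m³/s

2.92 m³/s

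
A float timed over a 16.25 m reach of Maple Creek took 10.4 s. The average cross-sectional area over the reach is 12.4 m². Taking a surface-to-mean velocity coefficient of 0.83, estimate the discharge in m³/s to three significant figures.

16.1 m³/s

v_surface = L / t̄ = 16.25 / 10.4 = 1.563 m/s
v_mean = 0.83 × 1.563 = 1.297 m/s
Q = A × v_mean = 12.4 × 1.297 = 16.08 m³/s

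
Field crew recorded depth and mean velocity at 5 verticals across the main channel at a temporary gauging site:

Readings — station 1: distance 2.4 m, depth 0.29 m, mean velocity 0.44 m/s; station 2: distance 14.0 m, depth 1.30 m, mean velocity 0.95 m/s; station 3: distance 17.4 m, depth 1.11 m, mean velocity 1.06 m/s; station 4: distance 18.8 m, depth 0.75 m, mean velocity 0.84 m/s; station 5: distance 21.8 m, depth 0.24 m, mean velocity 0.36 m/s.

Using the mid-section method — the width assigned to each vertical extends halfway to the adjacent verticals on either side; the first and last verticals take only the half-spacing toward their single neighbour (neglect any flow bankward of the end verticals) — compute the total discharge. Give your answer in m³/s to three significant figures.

14.3 m³/s

w_1 = (14.0 − 2.4)/2 = 5.8 m; q_1 = 0.44 × 0.29 × 5.8 = 0.7401 m³/s
w_2 = (17.4 − 2.4)/2 = 7.5 m; q_2 = 0.95 × 1.30 × 7.5 = 9.263 m³/s
w_3 = (18.8 − 14.0)/2 = 2.4 m; q_3 = 1.06 × 1.11 × 2.4 = 2.824 m³/s
w_4 = (21.8 − 17.4)/2 = 2.2 m; q_4 = 0.84 × 0.75 × 2.2 = 1.386 m³/s
w_5 = (21.8 − 18.8)/2 = 1.5 m; q_5 = 0.36 × 0.24 × 1.5 = 0.1296 m³/s
Q = Σ qᵢ = 14.34 m³/s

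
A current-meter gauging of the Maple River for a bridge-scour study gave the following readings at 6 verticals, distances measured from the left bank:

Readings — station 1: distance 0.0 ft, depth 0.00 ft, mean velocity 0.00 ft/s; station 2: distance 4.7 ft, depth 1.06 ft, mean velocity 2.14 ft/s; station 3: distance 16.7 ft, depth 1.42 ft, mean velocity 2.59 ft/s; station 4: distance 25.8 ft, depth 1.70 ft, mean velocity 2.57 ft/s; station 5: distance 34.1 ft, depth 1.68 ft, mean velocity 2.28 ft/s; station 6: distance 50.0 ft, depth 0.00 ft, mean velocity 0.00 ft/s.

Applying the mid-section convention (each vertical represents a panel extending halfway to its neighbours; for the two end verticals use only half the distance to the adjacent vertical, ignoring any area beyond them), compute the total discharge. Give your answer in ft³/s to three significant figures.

142 ft³/s

w_2 = (16.7 − 0.0)/2 = 8.35 ft; q_2 = 2.14 × 1.06 × 8.35 = 18.94 ft³/s
w_3 = (25.8 − 4.7)/2 = 10.55 ft; q_3 = 2.59 × 1.42 × 10.55 = 38.80 ft³/s
w_4 = (34.1 − 16.7)/2 = 8.7 ft; q_4 = 2.57 × 1.70 × 8.7 = 38.01 ft³/s
w_5 = (50.0 − 25.8)/2 = 12.1 ft; q_5 = 2.28 × 1.68 × 12.1 = 46.35 ft³/s
Stations 1, 6 contribute zero (depth or velocity is 0).
Q = Σ qᵢ = 142.1 ft³/s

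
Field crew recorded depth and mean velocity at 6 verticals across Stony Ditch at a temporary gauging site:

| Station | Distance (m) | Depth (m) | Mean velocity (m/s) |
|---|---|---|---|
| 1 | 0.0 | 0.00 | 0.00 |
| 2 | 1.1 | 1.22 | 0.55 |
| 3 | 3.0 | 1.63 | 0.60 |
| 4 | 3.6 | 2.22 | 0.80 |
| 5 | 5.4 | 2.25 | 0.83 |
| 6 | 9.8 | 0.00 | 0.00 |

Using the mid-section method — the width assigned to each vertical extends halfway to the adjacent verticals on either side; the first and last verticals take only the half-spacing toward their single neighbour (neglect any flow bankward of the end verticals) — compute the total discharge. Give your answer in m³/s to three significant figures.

w_2 = (3.0 − 0.0)/2 = 1.5 m; q_2 = 0.55 × 1.22 × 1.5 = 1.007 m³/s
w_3 = (3.6 − 1.1)/2 = 1.25 m; q_3 = 0.60 × 1.63 × 1.25 = 1.223 m³/s
w_4 = (5.4 − 3.0)/2 = 1.2 m; q_4 = 0.80 × 2.22 × 1.2 = 2.131 m³/s
w_5 = (9.8 − 3.6)/2 = 3.1 m; q_5 = 0.83 × 2.25 × 3.1 = 5.789 m³/s
Stations 1, 6 contribute zero (depth or velocity is 0).
Q = Σ qᵢ = 10.15 m³/s

10.1 m³/s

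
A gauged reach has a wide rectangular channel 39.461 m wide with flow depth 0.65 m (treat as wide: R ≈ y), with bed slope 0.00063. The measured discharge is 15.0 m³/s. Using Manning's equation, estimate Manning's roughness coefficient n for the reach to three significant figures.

A = b·y = 39.461 × 0.65 = 25.65 m²
Wide channel: R ≈ y = 0.65 m
n = (1/Q)·A·R^(2/3)·S^(1/2) = (1/15.0) × 25.65 × 0.7504 × 0.02510 = 0.03221

0.0322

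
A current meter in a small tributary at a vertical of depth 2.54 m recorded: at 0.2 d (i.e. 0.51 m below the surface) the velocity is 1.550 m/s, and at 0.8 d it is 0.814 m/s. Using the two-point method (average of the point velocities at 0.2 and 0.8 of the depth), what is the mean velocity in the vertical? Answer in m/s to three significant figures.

v̄ = (1.550 + 0.814) / 2 = 1.182 m/s

1.18 m/s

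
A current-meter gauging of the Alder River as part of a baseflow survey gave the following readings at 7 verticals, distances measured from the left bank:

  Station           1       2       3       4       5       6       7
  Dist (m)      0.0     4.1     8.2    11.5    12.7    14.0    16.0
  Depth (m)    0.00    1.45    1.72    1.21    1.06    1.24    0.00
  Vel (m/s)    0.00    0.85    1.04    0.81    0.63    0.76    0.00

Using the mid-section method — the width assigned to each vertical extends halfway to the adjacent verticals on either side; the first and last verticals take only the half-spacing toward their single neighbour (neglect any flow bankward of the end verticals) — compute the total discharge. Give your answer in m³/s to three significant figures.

16.3 m³/s

w_2 = (8.2 − 0.0)/2 = 4.1 m; q_2 = 0.85 × 1.45 × 4.1 = 5.053 m³/s
w_3 = (11.5 − 4.1)/2 = 3.7 m; q_3 = 1.04 × 1.72 × 3.7 = 6.619 m³/s
w_4 = (12.7 − 8.2)/2 = 2.25 m; q_4 = 0.81 × 1.21 × 2.25 = 2.205 m³/s
w_5 = (14.0 − 11.5)/2 = 1.25 m; q_5 = 0.63 × 1.06 × 1.25 = 0.8348 m³/s
w_6 = (16.0 − 12.7)/2 = 1.65 m; q_6 = 0.76 × 1.24 × 1.65 = 1.555 m³/s
Stations 1, 7 contribute zero (depth or velocity is 0).
Q = Σ qᵢ = 16.27 m³/s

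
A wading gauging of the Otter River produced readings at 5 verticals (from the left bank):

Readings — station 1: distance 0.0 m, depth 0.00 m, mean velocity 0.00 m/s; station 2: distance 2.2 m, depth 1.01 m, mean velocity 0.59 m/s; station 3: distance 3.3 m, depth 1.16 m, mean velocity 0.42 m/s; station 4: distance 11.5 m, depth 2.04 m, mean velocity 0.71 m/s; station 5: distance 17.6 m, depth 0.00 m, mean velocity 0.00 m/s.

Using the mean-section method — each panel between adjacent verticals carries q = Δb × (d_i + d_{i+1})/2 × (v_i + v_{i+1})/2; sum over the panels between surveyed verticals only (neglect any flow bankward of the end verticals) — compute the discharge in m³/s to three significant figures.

10.6 m³/s

Panel 1-2: Δb = 2.2 m, d̄ = (0.00+1.01)/2 = 0.505, v̄ = (0.00+0.59)/2 = 0.295 → q = 2.2×0.505×0.295 = 0.3277 m³/s
Panel 2-3: Δb = 1.1 m, d̄ = (1.01+1.16)/2 = 1.085, v̄ = (0.59+0.42)/2 = 0.505 → q = 1.1×1.085×0.505 = 0.6027 m³/s
Panel 3-4: Δb = 8.2 m, d̄ = (1.16+2.04)/2 = 1.6, v̄ = (0.42+0.71)/2 = 0.565 → q = 8.2×1.6×0.565 = 7.413 m³/s
Panel 4-5: Δb = 6.1 m, d̄ = (2.04+0.00)/2 = 1.02, v̄ = (0.71+0.00)/2 = 0.355 → q = 6.1×1.02×0.355 = 2.209 m³/s
Q = Σ q = 10.55 m³/s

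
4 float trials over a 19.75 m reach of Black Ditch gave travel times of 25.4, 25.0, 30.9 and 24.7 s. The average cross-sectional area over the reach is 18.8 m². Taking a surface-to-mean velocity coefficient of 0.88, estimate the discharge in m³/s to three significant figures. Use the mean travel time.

12.3 m³/s

t̄ = (25.4 + 25.0 + 30.9 + 24.7) / 4 = 26.5 s
v_surface = L / t̄ = 19.75 / 26.5 = 0.7453 m/s
v_mean = 0.88 × 0.7453 = 0.6558 m/s
Q = A × v_mean = 18.8 × 0.6558 = 12.33 m³/s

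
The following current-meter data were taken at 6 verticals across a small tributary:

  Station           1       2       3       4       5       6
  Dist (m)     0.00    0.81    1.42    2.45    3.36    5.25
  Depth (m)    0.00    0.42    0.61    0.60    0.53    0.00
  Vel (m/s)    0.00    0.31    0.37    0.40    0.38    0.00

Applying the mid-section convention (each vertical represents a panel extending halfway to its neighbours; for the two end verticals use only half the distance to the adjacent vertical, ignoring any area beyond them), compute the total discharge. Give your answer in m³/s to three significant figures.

0.792 m³/s

w_2 = (1.42 − 0.00)/2 = 0.71 m; q_2 = 0.31 × 0.42 × 0.71 = 0.09244 m³/s
w_3 = (2.45 − 0.81)/2 = 0.82 m; q_3 = 0.37 × 0.61 × 0.82 = 0.1851 m³/s
w_4 = (3.36 − 1.42)/2 = 0.97 m; q_4 = 0.40 × 0.60 × 0.97 = 0.2328 m³/s
w_5 = (5.25 − 2.45)/2 = 1.4 m; q_5 = 0.38 × 0.53 × 1.4 = 0.2820 m³/s
Stations 1, 6 contribute zero (depth or velocity is 0).
Q = Σ qᵢ = 0.7923 m³/s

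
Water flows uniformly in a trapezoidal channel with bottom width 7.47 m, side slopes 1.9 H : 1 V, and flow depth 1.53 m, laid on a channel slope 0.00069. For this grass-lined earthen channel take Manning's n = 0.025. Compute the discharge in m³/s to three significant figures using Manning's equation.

A = (b + z·y)·y = (7.47 + 1.9×1.53)×1.53 = 15.88 m²
P = b + 2y√(1+z²) = 7.47 + 2×1.53×√(1+1.9²) = 14.04 m
R = A/P = 15.88/14.04 = 1.131 m
Q = (1/n)·A·R^(2/3)·S^(1/2) = (1/0.025) × 15.88 × 1.131^(2/3) × 0.00069^(1/2) = 18.11 m³/s

18.1 m³/s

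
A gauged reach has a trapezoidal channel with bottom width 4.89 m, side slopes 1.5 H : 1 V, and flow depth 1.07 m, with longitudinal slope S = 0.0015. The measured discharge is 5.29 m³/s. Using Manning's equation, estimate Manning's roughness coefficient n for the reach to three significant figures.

0.0436

A = (b + z·y)·y = (4.89 + 1.5×1.07)×1.07 = 6.950 m²
P = b + 2y√(1+z²) = 4.89 + 2×1.07×√(1+1.5²) = 8.748 m
R = A/P = 6.950/8.748 = 0.7944 m
n = (1/Q)·A·R^(2/3)·S^(1/2) = (1/5.29) × 6.950 × 0.8578 × 0.03873 = 0.04364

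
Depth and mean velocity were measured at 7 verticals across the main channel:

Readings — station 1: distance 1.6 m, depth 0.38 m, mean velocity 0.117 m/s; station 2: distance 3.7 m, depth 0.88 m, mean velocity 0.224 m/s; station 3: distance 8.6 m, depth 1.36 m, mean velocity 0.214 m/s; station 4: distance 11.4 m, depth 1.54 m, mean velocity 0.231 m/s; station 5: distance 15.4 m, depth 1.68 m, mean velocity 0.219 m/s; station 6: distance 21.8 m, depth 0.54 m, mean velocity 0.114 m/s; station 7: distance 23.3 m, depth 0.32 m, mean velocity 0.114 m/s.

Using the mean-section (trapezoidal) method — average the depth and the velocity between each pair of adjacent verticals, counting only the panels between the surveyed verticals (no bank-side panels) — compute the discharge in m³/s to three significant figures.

5.04 m³/s

Panel 1-2: Δb = 2.1 m, d̄ = (0.38+0.88)/2 = 0.63, v̄ = (0.117+0.224)/2 = 0.1705 → q = 2.1×0.63×0.1705 = 0.2256 m³/s
Panel 2-3: Δb = 4.9 m, d̄ = (0.88+1.36)/2 = 1.12, v̄ = (0.224+0.214)/2 = 0.219 → q = 4.9×1.12×0.219 = 1.202 m³/s
Panel 3-4: Δb = 2.8 m, d̄ = (1.36+1.54)/2 = 1.45, v̄ = (0.214+0.231)/2 = 0.2225 → q = 2.8×1.45×0.2225 = 0.9034 m³/s
Panel 4-5: Δb = 4 m, d̄ = (1.54+1.68)/2 = 1.61, v̄ = (0.231+0.219)/2 = 0.225 → q = 4×1.61×0.225 = 1.449 m³/s
Panel 5-6: Δb = 6.4 m, d̄ = (1.68+0.54)/2 = 1.11, v̄ = (0.219+0.114)/2 = 0.1665 → q = 6.4×1.11×0.1665 = 1.183 m³/s
Panel 6-7: Δb = 1.5 m, d̄ = (0.54+0.32)/2 = 0.43, v̄ = (0.114+0.114)/2 = 0.114 → q = 1.5×0.43×0.114 = 0.07353 m³/s
Q = Σ q = 5.036 m³/s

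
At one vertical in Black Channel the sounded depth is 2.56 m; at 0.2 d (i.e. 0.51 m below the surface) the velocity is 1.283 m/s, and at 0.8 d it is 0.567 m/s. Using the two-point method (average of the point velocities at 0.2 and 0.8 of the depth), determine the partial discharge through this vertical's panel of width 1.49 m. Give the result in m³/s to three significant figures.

v̄ = (1.283 + 0.567) / 2 = 0.9250 m/s
q = v̄ × d × w = 0.9250 × 2.56 × 1.49 = 3.528 m³/s

3.53 m³/s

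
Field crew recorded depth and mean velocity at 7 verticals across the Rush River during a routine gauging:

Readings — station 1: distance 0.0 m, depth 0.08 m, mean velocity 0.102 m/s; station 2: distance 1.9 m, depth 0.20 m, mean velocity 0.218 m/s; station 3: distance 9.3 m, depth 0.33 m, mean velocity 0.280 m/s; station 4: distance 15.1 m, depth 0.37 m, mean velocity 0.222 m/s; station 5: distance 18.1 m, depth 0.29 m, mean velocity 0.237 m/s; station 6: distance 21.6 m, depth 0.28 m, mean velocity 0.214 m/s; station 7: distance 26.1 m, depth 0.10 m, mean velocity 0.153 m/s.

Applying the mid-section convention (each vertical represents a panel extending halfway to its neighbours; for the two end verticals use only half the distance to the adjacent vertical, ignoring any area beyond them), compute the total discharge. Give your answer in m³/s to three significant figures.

w_1 = (1.9 − 0.0)/2 = 0.95 m; q_1 = 0.102 × 0.08 × 0.95 = 0.007752 m³/s
w_2 = (9.3 − 0.0)/2 = 4.65 m; q_2 = 0.218 × 0.20 × 4.65 = 0.2027 m³/s
w_3 = (15.1 − 1.9)/2 = 6.6 m; q_3 = 0.280 × 0.33 × 6.6 = 0.6098 m³/s
w_4 = (18.1 − 9.3)/2 = 4.4 m; q_4 = 0.222 × 0.37 × 4.4 = 0.3614 m³/s
w_5 = (21.6 − 15.1)/2 = 3.25 m; q_5 = 0.237 × 0.29 × 3.25 = 0.2234 m³/s
w_6 = (26.1 − 18.1)/2 = 4 m; q_6 = 0.214 × 0.28 × 4 = 0.2397 m³/s
w_7 = (26.1 − 21.6)/2 = 2.25 m; q_7 = 0.153 × 0.10 × 2.25 = 0.03443 m³/s
Q = Σ qᵢ = 1.679 m³/s

1.68 m³/s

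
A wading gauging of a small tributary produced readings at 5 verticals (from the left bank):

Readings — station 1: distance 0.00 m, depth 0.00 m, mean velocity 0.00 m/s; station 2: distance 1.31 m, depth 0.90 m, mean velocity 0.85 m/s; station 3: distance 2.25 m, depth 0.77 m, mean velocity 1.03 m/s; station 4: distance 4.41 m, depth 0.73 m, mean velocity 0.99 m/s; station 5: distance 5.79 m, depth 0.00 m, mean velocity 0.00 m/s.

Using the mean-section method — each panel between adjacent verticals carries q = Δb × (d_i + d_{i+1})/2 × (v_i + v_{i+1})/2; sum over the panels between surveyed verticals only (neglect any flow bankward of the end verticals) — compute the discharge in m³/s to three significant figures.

Panel 1-2: Δb = 1.31 m, d̄ = (0.00+0.90)/2 = 0.45, v̄ = (0.00+0.85)/2 = 0.425 → q = 1.31×0.45×0.425 = 0.2505 m³/s
Panel 2-3: Δb = 0.94 m, d̄ = (0.90+0.77)/2 = 0.835, v̄ = (0.85+1.03)/2 = 0.94 → q = 0.94×0.835×0.94 = 0.7378 m³/s
Panel 3-4: Δb = 2.16 m, d̄ = (0.77+0.73)/2 = 0.75, v̄ = (1.03+0.99)/2 = 1.01 → q = 2.16×0.75×1.01 = 1.636 m³/s
Panel 4-5: Δb = 1.38 m, d̄ = (0.73+0.00)/2 = 0.365, v̄ = (0.99+0.00)/2 = 0.495 → q = 1.38×0.365×0.495 = 0.2493 m³/s
Q = Σ q = 2.874 m³/s

2.87 m³/s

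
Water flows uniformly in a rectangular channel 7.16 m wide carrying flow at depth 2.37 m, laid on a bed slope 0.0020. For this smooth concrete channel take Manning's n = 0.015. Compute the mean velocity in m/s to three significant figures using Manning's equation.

A = b·y = 7.16 × 2.37 = 16.97 m²
P = b + 2y = 7.16 + 2×2.37 = 11.90 m
R = A/P = 16.97/11.90 = 1.426 m
Q = (1/n)·A·R^(2/3)·S^(1/2) = (1/0.015) × 16.97 × 1.426^(2/3) × 0.0020^(1/2) = 64.10 m³/s
V = Q/A = 64.10/16.97 = 3.777 m/s

3.78 m/s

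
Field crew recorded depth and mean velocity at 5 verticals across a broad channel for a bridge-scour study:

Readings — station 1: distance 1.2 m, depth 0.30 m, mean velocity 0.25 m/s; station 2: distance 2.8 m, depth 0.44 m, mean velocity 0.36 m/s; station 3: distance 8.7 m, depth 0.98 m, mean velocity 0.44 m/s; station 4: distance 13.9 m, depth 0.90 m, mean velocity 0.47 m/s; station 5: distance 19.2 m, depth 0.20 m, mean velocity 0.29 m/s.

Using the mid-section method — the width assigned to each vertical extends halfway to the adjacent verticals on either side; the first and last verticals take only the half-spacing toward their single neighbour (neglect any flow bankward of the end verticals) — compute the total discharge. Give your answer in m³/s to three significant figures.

5.42 m³/s

w_1 = (2.8 − 1.2)/2 = 0.8 m; q_1 = 0.25 × 0.30 × 0.8 = 0.06000 m³/s
w_2 = (8.7 − 1.2)/2 = 3.75 m; q_2 = 0.36 × 0.44 × 3.75 = 0.5940 m³/s
w_3 = (13.9 − 2.8)/2 = 5.55 m; q_3 = 0.44 × 0.98 × 5.55 = 2.393 m³/s
w_4 = (19.2 − 8.7)/2 = 5.25 m; q_4 = 0.47 × 0.90 × 5.25 = 2.221 m³/s
w_5 = (19.2 − 13.9)/2 = 2.65 m; q_5 = 0.29 × 0.20 × 2.65 = 0.1537 m³/s
Q = Σ qᵢ = 5.422 m³/s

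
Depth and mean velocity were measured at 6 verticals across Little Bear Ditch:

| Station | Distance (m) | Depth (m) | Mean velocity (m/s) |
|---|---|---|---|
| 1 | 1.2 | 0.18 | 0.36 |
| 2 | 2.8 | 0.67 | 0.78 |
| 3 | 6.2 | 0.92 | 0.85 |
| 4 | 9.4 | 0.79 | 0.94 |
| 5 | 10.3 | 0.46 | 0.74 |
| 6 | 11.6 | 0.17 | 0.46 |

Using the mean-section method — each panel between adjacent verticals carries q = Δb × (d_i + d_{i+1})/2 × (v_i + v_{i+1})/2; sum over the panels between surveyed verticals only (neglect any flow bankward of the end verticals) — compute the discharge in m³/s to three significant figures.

Panel 1-2: Δb = 1.6 m, d̄ = (0.18+0.67)/2 = 0.425, v̄ = (0.36+0.78)/2 = 0.57 → q = 1.6×0.425×0.57 = 0.3876 m³/s
Panel 2-3: Δb = 3.4 m, d̄ = (0.67+0.92)/2 = 0.795, v̄ = (0.78+0.85)/2 = 0.815 → q = 3.4×0.795×0.815 = 2.203 m³/s
Panel 3-4: Δb = 3.2 m, d̄ = (0.92+0.79)/2 = 0.855, v̄ = (0.85+0.94)/2 = 0.895 → q = 3.2×0.855×0.895 = 2.449 m³/s
Panel 4-5: Δb = 0.9 m, d̄ = (0.79+0.46)/2 = 0.625, v̄ = (0.94+0.74)/2 = 0.84 → q = 0.9×0.625×0.84 = 0.4725 m³/s
Panel 5-6: Δb = 1.3 m, d̄ = (0.46+0.17)/2 = 0.315, v̄ = (0.74+0.46)/2 = 0.6 → q = 1.3×0.315×0.6 = 0.2457 m³/s
Q = Σ q = 5.757 m³/s

5.76 m³/s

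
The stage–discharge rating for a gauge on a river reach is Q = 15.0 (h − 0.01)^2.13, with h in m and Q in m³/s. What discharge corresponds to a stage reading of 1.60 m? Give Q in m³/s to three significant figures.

40.3 m³/s

Q = 15.0 × (1.60 − 0.01)^2.13 = 15.0 × 1.59^2.13 = 40.28 m³/s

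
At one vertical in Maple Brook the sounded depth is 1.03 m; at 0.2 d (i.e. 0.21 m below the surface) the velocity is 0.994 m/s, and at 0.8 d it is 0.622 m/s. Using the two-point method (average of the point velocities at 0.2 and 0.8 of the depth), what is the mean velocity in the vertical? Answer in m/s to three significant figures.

v̄ = (0.994 + 0.622) / 2 = 0.8080 m/s

0.808 m/s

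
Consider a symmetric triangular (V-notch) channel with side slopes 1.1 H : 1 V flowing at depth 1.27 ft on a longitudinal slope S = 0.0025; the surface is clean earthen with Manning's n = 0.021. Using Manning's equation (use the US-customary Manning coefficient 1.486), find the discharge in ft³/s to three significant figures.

A = z·y² = 1.1×1.27² = 1.774 ft²
P = 2y√(1+z²) = 2×1.27×√(1+1.1²) = 3.776 ft
R = A/P = 1.774/3.776 = 0.4699 ft
Q = (1.486/n)·A·R^(2/3)·S^(1/2) = (1.486/0.021) × 1.774 × 0.4699^(2/3) × 0.0025^(1/2) = 3.794 ft³/s

3.79 ft³/s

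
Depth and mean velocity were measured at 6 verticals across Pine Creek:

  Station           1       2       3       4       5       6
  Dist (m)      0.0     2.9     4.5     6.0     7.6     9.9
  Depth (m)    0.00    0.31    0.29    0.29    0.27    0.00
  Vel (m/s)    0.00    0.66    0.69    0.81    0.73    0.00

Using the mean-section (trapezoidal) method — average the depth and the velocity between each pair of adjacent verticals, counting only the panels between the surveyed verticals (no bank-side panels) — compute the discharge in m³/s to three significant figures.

1.26 m³/s

Panel 1-2: Δb = 2.9 m, d̄ = (0.00+0.31)/2 = 0.155, v̄ = (0.00+0.66)/2 = 0.33 → q = 2.9×0.155×0.33 = 0.1483 m³/s
Panel 2-3: Δb = 1.6 m, d̄ = (0.31+0.29)/2 = 0.3, v̄ = (0.66+0.69)/2 = 0.675 → q = 1.6×0.3×0.675 = 0.3240 m³/s
Panel 3-4: Δb = 1.5 m, d̄ = (0.29+0.29)/2 = 0.29, v̄ = (0.69+0.81)/2 = 0.75 → q = 1.5×0.29×0.75 = 0.3263 m³/s
Panel 4-5: Δb = 1.6 m, d̄ = (0.29+0.27)/2 = 0.28, v̄ = (0.81+0.73)/2 = 0.77 → q = 1.6×0.28×0.77 = 0.3450 m³/s
Panel 5-6: Δb = 2.3 m, d̄ = (0.27+0.00)/2 = 0.135, v̄ = (0.73+0.00)/2 = 0.365 → q = 2.3×0.135×0.365 = 0.1133 m³/s
Q = Σ q = 1.257 m³/s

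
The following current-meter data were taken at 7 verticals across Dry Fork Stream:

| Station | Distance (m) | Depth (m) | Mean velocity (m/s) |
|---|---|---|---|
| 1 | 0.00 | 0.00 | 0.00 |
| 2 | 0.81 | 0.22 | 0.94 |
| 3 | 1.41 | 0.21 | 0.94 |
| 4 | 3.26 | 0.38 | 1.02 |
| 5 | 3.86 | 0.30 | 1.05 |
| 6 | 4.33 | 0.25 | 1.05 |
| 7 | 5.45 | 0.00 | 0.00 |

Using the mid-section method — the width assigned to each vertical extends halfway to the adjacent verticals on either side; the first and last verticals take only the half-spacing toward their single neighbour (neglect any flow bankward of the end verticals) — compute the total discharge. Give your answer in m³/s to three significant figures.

1.24 m³/s

w_2 = (1.41 − 0.00)/2 = 0.705 m; q_2 = 0.94 × 0.22 × 0.705 = 0.1458 m³/s
w_3 = (3.26 − 0.81)/2 = 1.225 m; q_3 = 0.94 × 0.21 × 1.225 = 0.2418 m³/s
w_4 = (3.86 − 1.41)/2 = 1.225 m; q_4 = 1.02 × 0.38 × 1.225 = 0.4748 m³/s
w_5 = (4.33 − 3.26)/2 = 0.535 m; q_5 = 1.05 × 0.30 × 0.535 = 0.1685 m³/s
w_6 = (5.45 − 3.86)/2 = 0.795 m; q_6 = 1.05 × 0.25 × 0.795 = 0.2087 m³/s
Stations 1, 7 contribute zero (depth or velocity is 0).
Q = Σ qᵢ = 1.240 m³/s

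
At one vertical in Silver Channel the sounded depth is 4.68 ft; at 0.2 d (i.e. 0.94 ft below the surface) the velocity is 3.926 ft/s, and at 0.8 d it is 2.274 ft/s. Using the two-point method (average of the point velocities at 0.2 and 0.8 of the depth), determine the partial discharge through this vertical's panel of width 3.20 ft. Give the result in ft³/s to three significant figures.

v̄ = (3.926 + 2.274) / 2 = 3.100 ft/s
q = v̄ × d × w = 3.100 × 4.68 × 3.20 = 46.43 ft³/s

46.4 ft³/s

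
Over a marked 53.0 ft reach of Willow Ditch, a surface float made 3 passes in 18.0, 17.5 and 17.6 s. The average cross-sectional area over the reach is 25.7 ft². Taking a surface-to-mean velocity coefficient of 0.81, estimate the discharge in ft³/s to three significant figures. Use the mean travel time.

62.3 ft³/s

t̄ = (18.0 + 17.5 + 17.6) / 3 = 17.7 s
v_surface = L / t̄ = 53.0 / 17.7 = 2.994 ft/s
v_mean = 0.81 × 2.994 = 2.425 ft/s
Q = A × v_mean = 25.7 × 2.425 = 62.33 ft³/s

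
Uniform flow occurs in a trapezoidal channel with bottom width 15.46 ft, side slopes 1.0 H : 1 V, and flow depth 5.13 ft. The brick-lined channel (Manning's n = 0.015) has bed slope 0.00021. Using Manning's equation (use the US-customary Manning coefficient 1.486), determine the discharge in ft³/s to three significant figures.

351 ft³/s

A = (b + z·y)·y = (15.46 + 1.0×5.13)×5.13 = 105.6 ft²
P = b + 2y√(1+z²) = 15.46 + 2×5.13×√(1+1.0²) = 29.97 ft
R = A/P = 105.6/29.97 = 3.524 ft
Q = (1.486/n)·A·R^(2/3)·S^(1/2) = (1.486/0.015) × 105.6 × 3.524^(2/3) × 0.00021^(1/2) = 351.2 ft³/s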